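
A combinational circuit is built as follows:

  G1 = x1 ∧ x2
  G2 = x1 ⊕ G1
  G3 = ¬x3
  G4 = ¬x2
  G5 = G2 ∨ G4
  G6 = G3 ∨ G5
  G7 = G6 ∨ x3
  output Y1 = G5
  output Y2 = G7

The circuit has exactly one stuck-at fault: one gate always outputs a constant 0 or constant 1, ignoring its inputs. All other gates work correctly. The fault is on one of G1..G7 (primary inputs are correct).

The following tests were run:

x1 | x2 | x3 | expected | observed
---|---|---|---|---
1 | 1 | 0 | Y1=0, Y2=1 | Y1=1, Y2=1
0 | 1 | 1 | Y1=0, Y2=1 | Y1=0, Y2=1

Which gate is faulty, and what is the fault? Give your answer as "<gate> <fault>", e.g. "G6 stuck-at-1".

Fault-free values for test 1 (x1=1, x2=1, x3=0): G1=1, G2=0, G3=1, G4=0, G5=0, G6=1, G7=1, giving Y1=0, Y2=1. Observed Y1=1, Y2=1.
Test 1: faults giving observed Y1=1, Y2=1 are {G1 stuck-at-0, G2 stuck-at-1, G4 stuck-at-1, G5 stuck-at-1}.
Test 2 (x1=0, x2=1, x3=1): fault-free G1=0, G2=0, G3=0, G4=0, G5=0, G6=0, G7=1 → Y1=0, Y2=1; observed Y1=0, Y2=1. Eliminates G2 stuck-at-1, G4 stuck-at-1, G5 stuck-at-1.
Only G1 stuck-at-0 is consistent with every test.

G1 stuck-at-0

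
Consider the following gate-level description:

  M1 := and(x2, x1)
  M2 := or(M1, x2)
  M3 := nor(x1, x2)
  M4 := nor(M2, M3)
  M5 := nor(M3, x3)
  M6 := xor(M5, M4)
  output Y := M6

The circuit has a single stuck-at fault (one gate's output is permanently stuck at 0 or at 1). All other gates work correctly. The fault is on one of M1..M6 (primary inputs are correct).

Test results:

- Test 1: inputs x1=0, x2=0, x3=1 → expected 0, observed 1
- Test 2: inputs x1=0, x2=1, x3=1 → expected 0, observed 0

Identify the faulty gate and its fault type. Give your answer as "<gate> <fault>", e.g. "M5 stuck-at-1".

M3 stuck-at-0

Fault-free values for test 1 (x1=0, x2=0, x3=1): M1=0, M2=0, M3=1, M4=0, M5=0, M6=0, giving Y=0. Observed 1.
Test 1: faults giving observed 1 are {M3 stuck-at-0, M4 stuck-at-1, M5 stuck-at-1, M6 stuck-at-1}.
Test 2 (x1=0, x2=1, x3=1): fault-free M1=0, M2=1, M3=0, M4=0, M5=0, M6=0 → 0; observed 0. Eliminates M4 stuck-at-1, M5 stuck-at-1, M6 stuck-at-1.
Only M3 stuck-at-0 is consistent with every test.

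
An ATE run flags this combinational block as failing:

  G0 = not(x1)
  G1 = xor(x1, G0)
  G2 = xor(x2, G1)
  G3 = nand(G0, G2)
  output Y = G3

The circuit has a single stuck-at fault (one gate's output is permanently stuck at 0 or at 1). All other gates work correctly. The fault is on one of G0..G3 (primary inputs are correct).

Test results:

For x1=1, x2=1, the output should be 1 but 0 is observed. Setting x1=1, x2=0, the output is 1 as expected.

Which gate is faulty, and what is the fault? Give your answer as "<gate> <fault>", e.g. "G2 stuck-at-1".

Fault-free values for test 1 (x1=1, x2=1): G0=0, G1=1, G2=0, G3=1, giving Y=1. Observed 0.
Test 1: faults giving observed 0 are {G0 stuck-at-1, G3 stuck-at-0}.
Test 2 (x1=1, x2=0): fault-free G0=0, G1=1, G2=1, G3=1 → 1; observed 1. Eliminates G3 stuck-at-0.
Only G0 stuck-at-1 is consistent with every test.

G0 stuck-at-1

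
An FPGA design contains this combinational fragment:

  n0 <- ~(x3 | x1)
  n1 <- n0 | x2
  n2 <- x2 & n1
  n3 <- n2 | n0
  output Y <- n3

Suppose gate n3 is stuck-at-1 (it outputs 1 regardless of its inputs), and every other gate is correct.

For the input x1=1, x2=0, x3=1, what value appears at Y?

Propagate with n3 forced: n0=0, n1=0, n2=0, n3=1 [stuck-at-1].
So Y = 1. (Without the fault it would be 0.)

1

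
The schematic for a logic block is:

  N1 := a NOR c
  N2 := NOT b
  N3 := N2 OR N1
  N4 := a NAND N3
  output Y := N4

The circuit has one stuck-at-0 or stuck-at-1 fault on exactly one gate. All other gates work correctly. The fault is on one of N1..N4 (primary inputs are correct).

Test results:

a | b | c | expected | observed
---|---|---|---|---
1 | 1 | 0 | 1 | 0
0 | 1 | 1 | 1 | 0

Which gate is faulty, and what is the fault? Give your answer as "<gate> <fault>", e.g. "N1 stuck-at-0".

Fault-free values for test 1 (a=1, b=1, c=0): N1=0, N2=0, N3=0, N4=1, giving Y=1. Observed 0.
Test 1: faults giving observed 0 are {N1 stuck-at-1, N2 stuck-at-1, N3 stuck-at-1, N4 stuck-at-0}.
Test 2 (a=0, b=1, c=1): fault-free N1=0, N2=0, N3=0, N4=1 → 1; observed 0. Eliminates N1 stuck-at-1, N2 stuck-at-1, N3 stuck-at-1.
Only N4 stuck-at-0 is consistent with every test.

N4 stuck-at-0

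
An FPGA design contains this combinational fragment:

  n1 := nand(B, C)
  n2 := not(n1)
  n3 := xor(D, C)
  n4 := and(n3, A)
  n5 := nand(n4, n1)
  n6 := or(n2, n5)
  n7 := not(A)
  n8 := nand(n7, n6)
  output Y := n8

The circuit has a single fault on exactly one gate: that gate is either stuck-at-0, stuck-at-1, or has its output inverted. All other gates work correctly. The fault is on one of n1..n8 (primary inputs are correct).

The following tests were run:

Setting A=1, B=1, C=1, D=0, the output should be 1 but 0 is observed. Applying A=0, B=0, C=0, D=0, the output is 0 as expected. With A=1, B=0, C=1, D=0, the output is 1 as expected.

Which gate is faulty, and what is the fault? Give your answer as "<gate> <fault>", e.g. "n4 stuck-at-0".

Fault-free values for test 1 (A=1, B=1, C=1, D=0): n1=0, n2=1, n3=1, n4=1, n5=1, n6=1, n7=0, n8=1, giving Y=1. Observed 0.
Test 1: faults giving observed 0 are {n7 stuck-at-1, n7 inverted output, n8 stuck-at-0, n8 inverted output}.
Test 2 (A=0, B=0, C=0, D=0): fault-free n1=1, n2=0, n3=0, n4=0, n5=1, n6=1, n7=1, n8=0 → 0; observed 0. Eliminates n7 inverted output, n8 inverted output.
Test 3 (A=1, B=0, C=1, D=0): fault-free n1=1, n2=0, n3=1, n4=1, n5=0, n6=0, n7=0, n8=1 → 1; observed 1. Eliminates n8 stuck-at-0.
Only n7 stuck-at-1 is consistent with every test.

n7 stuck-at-1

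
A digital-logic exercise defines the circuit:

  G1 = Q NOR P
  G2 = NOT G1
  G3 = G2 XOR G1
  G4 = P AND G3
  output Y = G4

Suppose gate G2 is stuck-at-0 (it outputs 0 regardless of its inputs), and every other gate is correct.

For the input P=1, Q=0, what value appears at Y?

Propagate with G2 forced: G1=0, G2=0 [stuck-at-0], G3=0, G4=0.
So Y = 0. (Without the fault it would be 1.)

0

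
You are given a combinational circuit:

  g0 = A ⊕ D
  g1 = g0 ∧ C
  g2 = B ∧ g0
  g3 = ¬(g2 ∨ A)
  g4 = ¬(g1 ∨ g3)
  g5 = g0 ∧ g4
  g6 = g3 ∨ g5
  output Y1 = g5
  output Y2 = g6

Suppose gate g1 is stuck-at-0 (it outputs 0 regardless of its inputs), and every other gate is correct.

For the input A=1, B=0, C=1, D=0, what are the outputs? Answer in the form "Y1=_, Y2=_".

Propagate with g1 forced: g0=1, g1=0 [stuck-at-0], g2=0, g3=0, g4=1, g5=1, g6=1.
So the outputs are Y1=1, Y2=1. (Without the fault they would be Y1=0, Y2=0.)

Y1=1, Y2=1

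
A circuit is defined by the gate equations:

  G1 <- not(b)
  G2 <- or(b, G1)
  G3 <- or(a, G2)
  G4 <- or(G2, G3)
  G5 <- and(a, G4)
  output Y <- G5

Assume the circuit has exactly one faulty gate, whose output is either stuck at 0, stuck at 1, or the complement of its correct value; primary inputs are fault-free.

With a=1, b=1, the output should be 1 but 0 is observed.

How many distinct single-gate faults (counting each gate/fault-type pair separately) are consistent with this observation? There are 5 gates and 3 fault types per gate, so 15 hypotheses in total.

Fault-free: G1=0, G2=1, G3=1, G4=1, G5=1 → 1. Observed 0.
  G1: none of the 3 fault types match ✗
  G2: none of the 3 fault types match ✗
  G3: none of the 3 fault types match ✗
  G4: stuck-at-0, inverted output ✓; others ✗
  G5: stuck-at-0, inverted output ✓; others ✗
Consistent faults: {G4 stuck-at-0, G4 inverted output, G5 stuck-at-0, G5 inverted output} — 4 in all.

4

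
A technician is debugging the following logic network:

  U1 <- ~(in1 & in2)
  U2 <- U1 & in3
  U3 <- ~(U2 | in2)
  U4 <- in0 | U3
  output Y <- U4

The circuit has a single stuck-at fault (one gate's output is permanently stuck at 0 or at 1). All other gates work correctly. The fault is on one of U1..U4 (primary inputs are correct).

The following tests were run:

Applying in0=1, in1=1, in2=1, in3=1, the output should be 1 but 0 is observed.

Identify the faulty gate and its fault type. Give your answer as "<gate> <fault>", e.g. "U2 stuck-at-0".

Fault-free values for test 1 (in0=1, in1=1, in2=1, in3=1): U1=0, U2=0, U3=0, U4=1, giving Y=1. Observed 0.
Test 1: faults giving observed 0 are {U4 stuck-at-0}.
Only U4 stuck-at-0 is consistent with every test.

U4 stuck-at-0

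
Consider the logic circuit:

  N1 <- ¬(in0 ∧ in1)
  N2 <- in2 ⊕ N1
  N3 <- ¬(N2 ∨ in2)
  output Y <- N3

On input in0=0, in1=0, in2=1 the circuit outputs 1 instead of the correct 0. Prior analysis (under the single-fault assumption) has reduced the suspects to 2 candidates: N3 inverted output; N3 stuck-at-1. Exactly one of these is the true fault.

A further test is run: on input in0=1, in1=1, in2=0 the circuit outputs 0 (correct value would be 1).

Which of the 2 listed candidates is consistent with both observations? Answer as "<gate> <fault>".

Evaluate each candidate on input in0=1, in1=1, in2=0:
  N3 inverted output: N1=0, N2=0, N3=0 [inverted output] → 0 — matches
  N3 stuck-at-1: N1=0, N2=0, N3=1 [stuck-at-1] → 1 — eliminated
Only N3 inverted output reproduces the observed 0.

N3 inverted output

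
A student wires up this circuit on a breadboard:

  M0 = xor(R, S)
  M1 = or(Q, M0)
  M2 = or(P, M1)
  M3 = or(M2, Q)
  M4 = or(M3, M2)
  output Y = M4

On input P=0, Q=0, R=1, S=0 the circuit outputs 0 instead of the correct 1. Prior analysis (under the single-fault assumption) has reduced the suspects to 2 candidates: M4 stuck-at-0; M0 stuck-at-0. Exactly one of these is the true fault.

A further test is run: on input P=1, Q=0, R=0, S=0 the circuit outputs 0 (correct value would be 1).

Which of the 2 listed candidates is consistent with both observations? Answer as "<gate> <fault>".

M4 stuck-at-0

Evaluate each candidate on input P=1, Q=0, R=0, S=0:
  M4 stuck-at-0: M0=0, M1=0, M2=1, M3=1, M4=0 [stuck-at-0] → 0 — matches
  M0 stuck-at-0: M0=0 [stuck-at-0], M1=0, M2=1, M3=1, M4=1 → 1 — eliminated
Only M4 stuck-at-0 reproduces the observed 0.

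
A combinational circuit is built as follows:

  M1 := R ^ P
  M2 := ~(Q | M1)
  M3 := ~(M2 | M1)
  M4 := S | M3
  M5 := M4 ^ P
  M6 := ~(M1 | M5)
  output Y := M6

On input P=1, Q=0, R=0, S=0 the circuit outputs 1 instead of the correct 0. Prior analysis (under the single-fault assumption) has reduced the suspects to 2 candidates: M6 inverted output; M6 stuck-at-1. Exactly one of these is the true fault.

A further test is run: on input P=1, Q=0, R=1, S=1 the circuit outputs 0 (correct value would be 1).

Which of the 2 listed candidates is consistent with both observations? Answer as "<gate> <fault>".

M6 inverted output

Evaluate each candidate on input P=1, Q=0, R=1, S=1:
  M6 inverted output: M1=0, M2=1, M3=0, M4=1, M5=0, M6=0 [inverted output] → 0 — matches
  M6 stuck-at-1: M1=0, M2=1, M3=0, M4=1, M5=0, M6=1 [stuck-at-1] → 1 — eliminated
Only M6 inverted output reproduces the observed 0.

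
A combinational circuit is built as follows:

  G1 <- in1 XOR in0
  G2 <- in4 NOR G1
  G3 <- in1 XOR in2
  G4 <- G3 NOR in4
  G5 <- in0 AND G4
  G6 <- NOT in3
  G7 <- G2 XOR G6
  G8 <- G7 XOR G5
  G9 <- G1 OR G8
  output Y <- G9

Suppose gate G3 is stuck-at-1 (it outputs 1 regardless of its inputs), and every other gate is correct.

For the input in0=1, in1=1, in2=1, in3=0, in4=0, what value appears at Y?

Propagate with G3 forced: G1=0, G2=1, G3=1 [stuck-at-1], G4=0, G5=0, G6=1, G7=0, G8=0, G9=0.
So Y = 0. (Without the fault it would be 1.)

0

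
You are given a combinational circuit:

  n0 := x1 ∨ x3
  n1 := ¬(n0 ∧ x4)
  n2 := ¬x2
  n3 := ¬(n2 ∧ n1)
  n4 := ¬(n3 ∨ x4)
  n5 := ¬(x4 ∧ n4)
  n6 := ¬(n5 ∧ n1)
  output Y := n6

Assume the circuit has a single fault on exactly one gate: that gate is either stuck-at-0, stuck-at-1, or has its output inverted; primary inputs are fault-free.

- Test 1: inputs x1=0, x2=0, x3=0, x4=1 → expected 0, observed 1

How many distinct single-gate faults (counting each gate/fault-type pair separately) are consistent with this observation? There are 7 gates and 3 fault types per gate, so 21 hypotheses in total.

10

Fault-free: n0=0, n1=1, n2=1, n3=0, n4=0, n5=1, n6=0 → 0. Observed 1.
  n0: stuck-at-1, inverted output ✓; others ✗
  n1: stuck-at-0, inverted output ✓; others ✗
  n2: none of the 3 fault types match ✗
  n3: none of the 3 fault types match ✗
  n4: stuck-at-1, inverted output ✓; others ✗
  n5: stuck-at-0, inverted output ✓; others ✗
  n6: stuck-at-1, inverted output ✓; others ✗
Consistent faults: {n0 stuck-at-1, n0 inverted output, n1 stuck-at-0, n1 inverted output, n4 stuck-at-1, n4 inverted output, n5 stuck-at-0, n5 inverted output, n6 stuck-at-1, n6 inverted output} — 10 in all.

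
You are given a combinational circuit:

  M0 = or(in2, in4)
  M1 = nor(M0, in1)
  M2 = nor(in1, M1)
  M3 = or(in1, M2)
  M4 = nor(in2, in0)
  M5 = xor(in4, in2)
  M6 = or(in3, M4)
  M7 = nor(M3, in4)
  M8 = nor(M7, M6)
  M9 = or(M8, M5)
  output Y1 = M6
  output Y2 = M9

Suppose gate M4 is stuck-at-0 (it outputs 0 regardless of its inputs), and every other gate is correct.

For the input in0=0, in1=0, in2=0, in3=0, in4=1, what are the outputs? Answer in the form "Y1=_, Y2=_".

Propagate with M4 forced: M0=1, M1=0, M2=1, M3=1, M4=0 [stuck-at-0], M5=1, M6=0, M7=0, M8=1, M9=1.
So the outputs are Y1=0, Y2=1. (Without the fault they would be Y1=1, Y2=1.)

Y1=0, Y2=1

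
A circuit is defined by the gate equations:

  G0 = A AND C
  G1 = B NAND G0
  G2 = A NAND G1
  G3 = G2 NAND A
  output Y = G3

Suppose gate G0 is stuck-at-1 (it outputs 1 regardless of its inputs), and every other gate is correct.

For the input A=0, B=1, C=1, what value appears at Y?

1

Propagate with G0 forced: G0=1 [stuck-at-1], G1=0, G2=1, G3=1.
So Y = 1. (Same as the fault-free value — the fault is masked on this input.)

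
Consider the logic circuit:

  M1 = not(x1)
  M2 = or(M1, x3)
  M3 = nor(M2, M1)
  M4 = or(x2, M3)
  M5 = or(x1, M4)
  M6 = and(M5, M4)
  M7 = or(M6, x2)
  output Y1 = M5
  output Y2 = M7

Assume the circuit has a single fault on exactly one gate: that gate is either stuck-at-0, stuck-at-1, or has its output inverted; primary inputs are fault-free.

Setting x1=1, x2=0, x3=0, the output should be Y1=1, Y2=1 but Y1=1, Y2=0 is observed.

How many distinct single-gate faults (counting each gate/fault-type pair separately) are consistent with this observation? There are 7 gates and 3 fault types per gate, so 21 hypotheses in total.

Fault-free: M1=0, M2=0, M3=1, M4=1, M5=1, M6=1, M7=1 → Y1=1, Y2=1. Observed Y1=1, Y2=0.
  M1: stuck-at-1, inverted output ✓; others ✗
  M2: stuck-at-1, inverted output ✓; others ✗
  M3: stuck-at-0, inverted output ✓; others ✗
  M4: stuck-at-0, inverted output ✓; others ✗
  M5: none of the 3 fault types match ✗
  M6: stuck-at-0, inverted output ✓; others ✗
  M7: stuck-at-0, inverted output ✓; others ✗
Consistent faults: {M1 stuck-at-1, M1 inverted output, M2 stuck-at-1, M2 inverted output, M3 stuck-at-0, M3 inverted output, M4 stuck-at-0, M4 inverted output, M6 stuck-at-0, M6 inverted output, M7 stuck-at-0, M7 inverted output} — 12 in all.

12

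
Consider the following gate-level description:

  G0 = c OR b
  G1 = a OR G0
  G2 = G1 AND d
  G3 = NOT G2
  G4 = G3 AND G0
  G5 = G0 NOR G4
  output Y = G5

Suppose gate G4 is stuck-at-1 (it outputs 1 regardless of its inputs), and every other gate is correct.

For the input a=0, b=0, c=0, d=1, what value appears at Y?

0

Propagate with G4 forced: G0=0, G1=0, G2=0, G3=1, G4=1 [stuck-at-1], G5=0.
So Y = 0. (Without the fault it would be 1.)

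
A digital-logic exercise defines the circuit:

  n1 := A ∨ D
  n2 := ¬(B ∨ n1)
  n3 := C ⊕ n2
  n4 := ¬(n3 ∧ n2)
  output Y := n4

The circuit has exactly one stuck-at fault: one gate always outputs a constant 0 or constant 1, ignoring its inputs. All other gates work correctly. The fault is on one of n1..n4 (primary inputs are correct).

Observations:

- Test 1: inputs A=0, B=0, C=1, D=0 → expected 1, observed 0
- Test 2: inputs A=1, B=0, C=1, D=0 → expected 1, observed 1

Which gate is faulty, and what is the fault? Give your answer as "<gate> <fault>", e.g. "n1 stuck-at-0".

Fault-free values for test 1 (A=0, B=0, C=1, D=0): n1=0, n2=1, n3=0, n4=1, giving Y=1. Observed 0.
Test 1: faults giving observed 0 are {n3 stuck-at-1, n4 stuck-at-0}.
Test 2 (A=1, B=0, C=1, D=0): fault-free n1=1, n2=0, n3=1, n4=1 → 1; observed 1. Eliminates n4 stuck-at-0.
Only n3 stuck-at-1 is consistent with every test.

n3 stuck-at-1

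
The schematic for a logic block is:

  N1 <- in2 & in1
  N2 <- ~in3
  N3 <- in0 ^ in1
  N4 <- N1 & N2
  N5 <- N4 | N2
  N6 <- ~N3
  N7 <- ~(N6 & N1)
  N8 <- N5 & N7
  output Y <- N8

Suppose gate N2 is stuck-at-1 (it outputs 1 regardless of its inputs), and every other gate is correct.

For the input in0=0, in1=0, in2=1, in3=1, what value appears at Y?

1

Propagate with N2 forced: N1=0, N2=1 [stuck-at-1], N3=0, N4=0, N5=1, N6=1, N7=1, N8=1.
So Y = 1. (Without the fault it would be 0.)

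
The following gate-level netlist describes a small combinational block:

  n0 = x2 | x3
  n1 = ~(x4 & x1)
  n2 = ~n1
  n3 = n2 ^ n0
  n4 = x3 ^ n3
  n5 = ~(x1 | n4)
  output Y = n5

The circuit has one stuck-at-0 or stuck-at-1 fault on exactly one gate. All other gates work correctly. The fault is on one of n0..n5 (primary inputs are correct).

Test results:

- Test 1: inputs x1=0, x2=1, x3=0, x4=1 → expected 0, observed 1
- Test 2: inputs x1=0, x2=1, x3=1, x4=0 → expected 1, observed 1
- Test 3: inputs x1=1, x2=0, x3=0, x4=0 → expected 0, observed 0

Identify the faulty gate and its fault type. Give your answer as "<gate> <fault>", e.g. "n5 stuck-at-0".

n4 stuck-at-0

Fault-free values for test 1 (x1=0, x2=1, x3=0, x4=1): n0=1, n1=1, n2=0, n3=1, n4=1, n5=0, giving Y=0. Observed 1.
Test 1: faults giving observed 1 are {n0 stuck-at-0, n1 stuck-at-0, n2 stuck-at-1, n3 stuck-at-0, n4 stuck-at-0, n5 stuck-at-1}.
Test 2 (x1=0, x2=1, x3=1, x4=0): fault-free n0=1, n1=1, n2=0, n3=1, n4=0, n5=1 → 1; observed 1. Eliminates n0 stuck-at-0, n1 stuck-at-0, n2 stuck-at-1, n3 stuck-at-0.
Test 3 (x1=1, x2=0, x3=0, x4=0): fault-free n0=0, n1=1, n2=0, n3=0, n4=0, n5=0 → 0; observed 0. Eliminates n5 stuck-at-1.
Only n4 stuck-at-0 is consistent with every test.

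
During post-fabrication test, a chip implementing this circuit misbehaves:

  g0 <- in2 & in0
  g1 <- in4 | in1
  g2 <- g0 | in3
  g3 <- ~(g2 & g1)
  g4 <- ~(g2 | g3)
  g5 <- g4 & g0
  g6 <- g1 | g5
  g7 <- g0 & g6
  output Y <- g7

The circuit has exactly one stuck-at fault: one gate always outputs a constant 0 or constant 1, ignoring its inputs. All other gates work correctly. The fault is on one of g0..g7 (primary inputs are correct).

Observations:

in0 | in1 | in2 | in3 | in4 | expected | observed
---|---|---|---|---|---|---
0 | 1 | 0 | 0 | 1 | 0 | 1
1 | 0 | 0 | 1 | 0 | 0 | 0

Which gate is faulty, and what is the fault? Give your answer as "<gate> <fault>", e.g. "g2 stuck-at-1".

g0 stuck-at-1

Fault-free values for test 1 (in0=0, in1=1, in2=0, in3=0, in4=1): g0=0, g1=1, g2=0, g3=1, g4=0, g5=0, g6=1, g7=0, giving Y=0. Observed 1.
Test 1: faults giving observed 1 are {g0 stuck-at-1, g7 stuck-at-1}.
Test 2 (in0=1, in1=0, in2=0, in3=1, in4=0): fault-free g0=0, g1=0, g2=1, g3=1, g4=0, g5=0, g6=0, g7=0 → 0; observed 0. Eliminates g7 stuck-at-1.
Only g0 stuck-at-1 is consistent with every test.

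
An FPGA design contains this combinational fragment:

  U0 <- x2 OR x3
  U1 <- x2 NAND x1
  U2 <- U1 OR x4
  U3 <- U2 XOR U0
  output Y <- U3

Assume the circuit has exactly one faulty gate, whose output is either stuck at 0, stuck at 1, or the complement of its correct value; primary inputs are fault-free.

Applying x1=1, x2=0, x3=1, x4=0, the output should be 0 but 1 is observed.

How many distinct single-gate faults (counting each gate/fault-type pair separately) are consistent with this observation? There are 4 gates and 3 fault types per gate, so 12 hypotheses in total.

8

Fault-free: U0=1, U1=1, U2=1, U3=0 → 0. Observed 1.
  U0 stuck-at-0: output 1 ✓
  U0 stuck-at-1: output 0 ✗
  U0 inverted output: output 1 ✓
  U1 stuck-at-0: output 1 ✓
  U1 stuck-at-1: output 0 ✗
  U1 inverted output: output 1 ✓
  U2 stuck-at-0: output 1 ✓
  U2 stuck-at-1: output 0 ✗
  U2 inverted output: output 1 ✓
  U3 stuck-at-0: output 0 ✗
  U3 stuck-at-1: output 1 ✓
  U3 inverted output: output 1 ✓
Consistent faults: {U0 stuck-at-0, U0 inverted output, U1 stuck-at-0, U1 inverted output, U2 stuck-at-0, U2 inverted output, U3 stuck-at-1, U3 inverted output} — 8 in all.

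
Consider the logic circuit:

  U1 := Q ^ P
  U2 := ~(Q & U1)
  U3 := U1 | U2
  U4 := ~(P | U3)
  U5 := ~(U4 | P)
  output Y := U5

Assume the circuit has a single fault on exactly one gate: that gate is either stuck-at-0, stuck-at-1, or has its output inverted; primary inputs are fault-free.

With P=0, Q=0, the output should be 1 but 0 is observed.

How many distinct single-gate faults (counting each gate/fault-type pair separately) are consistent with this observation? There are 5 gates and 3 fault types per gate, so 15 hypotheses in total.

Fault-free: U1=0, U2=1, U3=1, U4=0, U5=1 → 1. Observed 0.
  U1: none of the 3 fault types match ✗
  U2: stuck-at-0, inverted output ✓; others ✗
  U3: stuck-at-0, inverted output ✓; others ✗
  U4: stuck-at-1, inverted output ✓; others ✗
  U5: stuck-at-0, inverted output ✓; others ✗
Consistent faults: {U2 stuck-at-0, U2 inverted output, U3 stuck-at-0, U3 inverted output, U4 stuck-at-1, U4 inverted output, U5 stuck-at-0, U5 inverted output} — 8 in all.

8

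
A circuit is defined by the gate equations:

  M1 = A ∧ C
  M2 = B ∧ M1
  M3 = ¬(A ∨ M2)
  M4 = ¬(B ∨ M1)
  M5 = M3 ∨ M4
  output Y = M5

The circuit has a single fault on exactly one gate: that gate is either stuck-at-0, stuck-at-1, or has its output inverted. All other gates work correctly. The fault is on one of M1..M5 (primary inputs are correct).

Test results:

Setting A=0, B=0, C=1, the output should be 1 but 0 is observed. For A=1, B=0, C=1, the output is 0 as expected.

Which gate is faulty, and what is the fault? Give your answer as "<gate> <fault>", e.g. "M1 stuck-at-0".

M5 stuck-at-0

Fault-free values for test 1 (A=0, B=0, C=1): M1=0, M2=0, M3=1, M4=1, M5=1, giving Y=1. Observed 0.
Test 1: faults giving observed 0 are {M5 stuck-at-0, M5 inverted output}.
Test 2 (A=1, B=0, C=1): fault-free M1=1, M2=0, M3=0, M4=0, M5=0 → 0; observed 0. Eliminates M5 inverted output.
Only M5 stuck-at-0 is consistent with every test.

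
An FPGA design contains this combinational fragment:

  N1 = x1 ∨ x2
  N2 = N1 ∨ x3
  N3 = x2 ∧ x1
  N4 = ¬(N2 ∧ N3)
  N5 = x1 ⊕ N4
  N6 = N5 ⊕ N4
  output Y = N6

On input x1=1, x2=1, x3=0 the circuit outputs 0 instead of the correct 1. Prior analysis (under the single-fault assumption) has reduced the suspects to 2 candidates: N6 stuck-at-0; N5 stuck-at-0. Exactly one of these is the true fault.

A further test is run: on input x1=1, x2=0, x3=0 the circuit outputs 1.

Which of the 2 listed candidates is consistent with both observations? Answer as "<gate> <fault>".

N5 stuck-at-0

Evaluate each candidate on input x1=1, x2=0, x3=0:
  N6 stuck-at-0: N1=1, N2=1, N3=0, N4=1, N5=0, N6=0 [stuck-at-0] → 0 — eliminated
  N5 stuck-at-0: N1=1, N2=1, N3=0, N4=1, N5=0 [stuck-at-0], N6=1 → 1 — matches
Only N5 stuck-at-0 reproduces the observed 1.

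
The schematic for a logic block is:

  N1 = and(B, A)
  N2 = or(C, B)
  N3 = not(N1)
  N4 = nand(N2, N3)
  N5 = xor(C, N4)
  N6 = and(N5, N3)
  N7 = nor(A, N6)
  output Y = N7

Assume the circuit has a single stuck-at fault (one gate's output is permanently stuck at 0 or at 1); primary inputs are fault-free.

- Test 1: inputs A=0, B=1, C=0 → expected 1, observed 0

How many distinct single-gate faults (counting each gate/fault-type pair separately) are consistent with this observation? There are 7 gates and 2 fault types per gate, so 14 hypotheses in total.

Fault-free: N1=0, N2=1, N3=1, N4=0, N5=0, N6=0, N7=1 → 1. Observed 0.
  N1 stuck-at-0: output 1 ✗
  N1 stuck-at-1: output 1 ✗
  N2 stuck-at-0: output 0 ✓
  N2 stuck-at-1: output 1 ✗
  N3 stuck-at-0: output 1 ✗
  N3 stuck-at-1: output 1 ✗
  N4 stuck-at-0: output 1 ✗
  N4 stuck-at-1: output 0 ✓
  N5 stuck-at-0: output 1 ✗
  N5 stuck-at-1: output 0 ✓
  N6 stuck-at-0: output 1 ✗
  N6 stuck-at-1: output 0 ✓
  N7 stuck-at-0: output 0 ✓
  N7 stuck-at-1: output 1 ✗
Consistent faults: {N2 stuck-at-0, N4 stuck-at-1, N5 stuck-at-1, N6 stuck-at-1, N7 stuck-at-0} — 5 in all.

5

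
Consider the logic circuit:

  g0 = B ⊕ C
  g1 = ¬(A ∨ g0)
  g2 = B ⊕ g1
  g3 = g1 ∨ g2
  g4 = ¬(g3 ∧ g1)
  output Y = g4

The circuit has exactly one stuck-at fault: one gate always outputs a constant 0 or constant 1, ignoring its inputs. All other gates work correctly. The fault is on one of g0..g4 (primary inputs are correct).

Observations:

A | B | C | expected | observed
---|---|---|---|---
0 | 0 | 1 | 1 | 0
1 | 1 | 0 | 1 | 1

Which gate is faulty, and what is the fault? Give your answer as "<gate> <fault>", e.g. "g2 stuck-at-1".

Fault-free values for test 1 (A=0, B=0, C=1): g0=1, g1=0, g2=0, g3=0, g4=1, giving Y=1. Observed 0.
Test 1: faults giving observed 0 are {g0 stuck-at-0, g1 stuck-at-1, g4 stuck-at-0}.
Test 2 (A=1, B=1, C=0): fault-free g0=1, g1=0, g2=1, g3=1, g4=1 → 1; observed 1. Eliminates g1 stuck-at-1, g4 stuck-at-0.
Only g0 stuck-at-0 is consistent with every test.

g0 stuck-at-0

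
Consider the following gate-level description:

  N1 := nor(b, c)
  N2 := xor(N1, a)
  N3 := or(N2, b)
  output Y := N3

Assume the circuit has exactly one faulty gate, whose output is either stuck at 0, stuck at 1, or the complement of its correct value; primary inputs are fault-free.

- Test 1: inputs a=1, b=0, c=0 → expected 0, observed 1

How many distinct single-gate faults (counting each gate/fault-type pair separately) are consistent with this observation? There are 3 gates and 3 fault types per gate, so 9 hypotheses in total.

6

Fault-free: N1=1, N2=0, N3=0 → 0. Observed 1.
  N1 stuck-at-0: output 1 ✓
  N1 stuck-at-1: output 0 ✗
  N1 inverted output: output 1 ✓
  N2 stuck-at-0: output 0 ✗
  N2 stuck-at-1: output 1 ✓
  N2 inverted output: output 1 ✓
  N3 stuck-at-0: output 0 ✗
  N3 stuck-at-1: output 1 ✓
  N3 inverted output: output 1 ✓
Consistent faults: {N1 stuck-at-0, N1 inverted output, N2 stuck-at-1, N2 inverted output, N3 stuck-at-1, N3 inverted output} — 6 in all.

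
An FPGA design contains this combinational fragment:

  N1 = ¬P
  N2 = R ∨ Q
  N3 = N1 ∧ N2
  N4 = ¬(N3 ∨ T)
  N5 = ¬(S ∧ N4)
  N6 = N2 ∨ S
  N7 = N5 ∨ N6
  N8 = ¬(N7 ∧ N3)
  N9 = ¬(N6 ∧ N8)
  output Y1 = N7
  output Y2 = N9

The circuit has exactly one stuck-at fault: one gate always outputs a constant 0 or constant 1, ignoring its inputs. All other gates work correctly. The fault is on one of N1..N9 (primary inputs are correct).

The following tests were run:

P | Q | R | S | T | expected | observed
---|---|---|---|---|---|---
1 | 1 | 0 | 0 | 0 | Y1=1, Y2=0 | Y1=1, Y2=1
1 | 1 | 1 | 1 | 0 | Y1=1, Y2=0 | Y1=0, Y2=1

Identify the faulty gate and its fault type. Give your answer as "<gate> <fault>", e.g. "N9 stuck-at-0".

N6 stuck-at-0

Fault-free values for test 1 (P=1, Q=1, R=0, S=0, T=0): N1=0, N2=1, N3=0, N4=1, N5=1, N6=1, N7=1, N8=1, N9=0, giving Y1=1, Y2=0. Observed Y1=1, Y2=1.
Test 1: faults giving observed Y1=1, Y2=1 are {N1 stuck-at-1, N2 stuck-at-0, N3 stuck-at-1, N6 stuck-at-0, N8 stuck-at-0, N9 stuck-at-1}.
Test 2 (P=1, Q=1, R=1, S=1, T=0): fault-free N1=0, N2=1, N3=0, N4=1, N5=0, N6=1, N7=1, N8=1, N9=0 → Y1=1, Y2=0; observed Y1=0, Y2=1. Eliminates N1 stuck-at-1, N2 stuck-at-0, N3 stuck-at-1, N8 stuck-at-0, N9 stuck-at-1.
Only N6 stuck-at-0 is consistent with every test.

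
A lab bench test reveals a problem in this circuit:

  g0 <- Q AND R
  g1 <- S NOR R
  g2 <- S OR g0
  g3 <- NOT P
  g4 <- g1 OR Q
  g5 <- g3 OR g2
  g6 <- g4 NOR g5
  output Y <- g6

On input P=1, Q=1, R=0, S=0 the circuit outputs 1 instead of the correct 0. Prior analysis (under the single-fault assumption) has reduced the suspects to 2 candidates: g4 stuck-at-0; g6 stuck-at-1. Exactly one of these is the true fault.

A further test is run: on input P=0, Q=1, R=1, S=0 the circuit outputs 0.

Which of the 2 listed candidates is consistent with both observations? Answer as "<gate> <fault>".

Evaluate each candidate on input P=0, Q=1, R=1, S=0:
  g4 stuck-at-0: g0=1, g1=0, g2=1, g3=1, g4=0 [stuck-at-0], g5=1, g6=0 → 0 — matches
  g6 stuck-at-1: g0=1, g1=0, g2=1, g3=1, g4=1, g5=1, g6=1 [stuck-at-1] → 1 — eliminated
Only g4 stuck-at-0 reproduces the observed 0.

g4 stuck-at-0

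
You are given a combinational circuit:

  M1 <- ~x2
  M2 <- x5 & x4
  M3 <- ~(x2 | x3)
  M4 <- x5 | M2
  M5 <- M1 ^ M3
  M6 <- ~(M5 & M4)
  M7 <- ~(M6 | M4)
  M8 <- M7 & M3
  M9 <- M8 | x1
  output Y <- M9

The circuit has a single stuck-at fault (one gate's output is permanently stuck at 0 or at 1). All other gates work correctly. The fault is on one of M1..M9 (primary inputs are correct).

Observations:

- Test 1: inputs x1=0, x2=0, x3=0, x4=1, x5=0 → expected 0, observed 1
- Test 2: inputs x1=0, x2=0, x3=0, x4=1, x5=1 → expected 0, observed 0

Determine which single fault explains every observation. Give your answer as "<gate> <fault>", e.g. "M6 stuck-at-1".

M6 stuck-at-0

Fault-free values for test 1 (x1=0, x2=0, x3=0, x4=1, x5=0): M1=1, M2=0, M3=1, M4=0, M5=0, M6=1, M7=0, M8=0, M9=0, giving Y=0. Observed 1.
Test 1: faults giving observed 1 are {M6 stuck-at-0, M7 stuck-at-1, M8 stuck-at-1, M9 stuck-at-1}.
Test 2 (x1=0, x2=0, x3=0, x4=1, x5=1): fault-free M1=1, M2=1, M3=1, M4=1, M5=0, M6=1, M7=0, M8=0, M9=0 → 0; observed 0. Eliminates M7 stuck-at-1, M8 stuck-at-1, M9 stuck-at-1.
Only M6 stuck-at-0 is consistent with every test.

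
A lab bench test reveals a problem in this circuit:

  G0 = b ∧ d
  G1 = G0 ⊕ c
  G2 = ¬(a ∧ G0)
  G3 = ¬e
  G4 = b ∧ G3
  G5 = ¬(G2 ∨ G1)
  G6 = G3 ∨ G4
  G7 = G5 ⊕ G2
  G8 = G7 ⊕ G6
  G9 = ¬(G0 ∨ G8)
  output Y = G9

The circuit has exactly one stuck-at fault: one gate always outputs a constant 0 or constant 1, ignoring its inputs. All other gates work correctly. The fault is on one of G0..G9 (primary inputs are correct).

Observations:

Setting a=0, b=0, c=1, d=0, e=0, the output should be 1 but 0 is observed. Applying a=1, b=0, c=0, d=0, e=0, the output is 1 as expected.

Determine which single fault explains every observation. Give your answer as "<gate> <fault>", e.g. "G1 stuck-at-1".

G2 stuck-at-0

Fault-free values for test 1 (a=0, b=0, c=1, d=0, e=0): G0=0, G1=1, G2=1, G3=1, G4=0, G5=0, G6=1, G7=1, G8=0, G9=1, giving Y=1. Observed 0.
Test 1: faults giving observed 0 are {G0 stuck-at-1, G2 stuck-at-0, G3 stuck-at-0, G5 stuck-at-1, G6 stuck-at-0, G7 stuck-at-0, G8 stuck-at-1, G9 stuck-at-0}.
Test 2 (a=1, b=0, c=0, d=0, e=0): fault-free G0=0, G1=0, G2=1, G3=1, G4=0, G5=0, G6=1, G7=1, G8=0, G9=1 → 1; observed 1. Eliminates G0 stuck-at-1, G3 stuck-at-0, G5 stuck-at-1, G6 stuck-at-0, G7 stuck-at-0, G8 stuck-at-1, G9 stuck-at-0.
Only G2 stuck-at-0 is consistent with every test.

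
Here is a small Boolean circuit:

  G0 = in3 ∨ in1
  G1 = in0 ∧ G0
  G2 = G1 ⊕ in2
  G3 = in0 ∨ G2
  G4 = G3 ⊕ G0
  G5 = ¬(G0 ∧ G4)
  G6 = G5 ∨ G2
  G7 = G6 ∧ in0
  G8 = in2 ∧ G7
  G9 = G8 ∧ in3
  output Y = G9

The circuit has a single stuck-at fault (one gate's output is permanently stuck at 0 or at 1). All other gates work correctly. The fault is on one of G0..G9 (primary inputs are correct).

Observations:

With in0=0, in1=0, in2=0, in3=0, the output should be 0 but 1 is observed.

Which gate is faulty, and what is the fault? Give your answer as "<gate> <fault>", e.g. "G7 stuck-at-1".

G9 stuck-at-1

Fault-free values for test 1 (in0=0, in1=0, in2=0, in3=0): G0=0, G1=0, G2=0, G3=0, G4=0, G5=1, G6=1, G7=0, G8=0, G9=0, giving Y=0. Observed 1.
Test 1: faults giving observed 1 are {G9 stuck-at-1}.
Only G9 stuck-at-1 is consistent with every test.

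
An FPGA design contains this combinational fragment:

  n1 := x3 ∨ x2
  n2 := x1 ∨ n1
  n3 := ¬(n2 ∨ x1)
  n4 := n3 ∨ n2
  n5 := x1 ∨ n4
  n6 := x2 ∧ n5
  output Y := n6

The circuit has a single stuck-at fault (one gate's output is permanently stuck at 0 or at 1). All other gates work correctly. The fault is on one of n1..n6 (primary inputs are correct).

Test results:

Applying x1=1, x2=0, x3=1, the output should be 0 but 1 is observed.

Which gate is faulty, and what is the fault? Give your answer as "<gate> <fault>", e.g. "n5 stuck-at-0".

n6 stuck-at-1

Fault-free values for test 1 (x1=1, x2=0, x3=1): n1=1, n2=1, n3=0, n4=1, n5=1, n6=0, giving Y=0. Observed 1.
Test 1: faults giving observed 1 are {n6 stuck-at-1}.
Only n6 stuck-at-1 is consistent with every test.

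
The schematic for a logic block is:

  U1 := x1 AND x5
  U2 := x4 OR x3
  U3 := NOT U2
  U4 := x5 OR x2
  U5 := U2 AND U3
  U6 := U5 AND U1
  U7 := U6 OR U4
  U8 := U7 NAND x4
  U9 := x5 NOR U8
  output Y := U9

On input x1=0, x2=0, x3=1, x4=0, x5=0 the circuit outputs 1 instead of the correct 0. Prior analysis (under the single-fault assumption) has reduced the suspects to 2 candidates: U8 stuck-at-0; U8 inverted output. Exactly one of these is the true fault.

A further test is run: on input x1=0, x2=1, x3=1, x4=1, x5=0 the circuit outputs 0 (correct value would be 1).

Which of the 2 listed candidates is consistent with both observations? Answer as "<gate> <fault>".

Evaluate each candidate on input x1=0, x2=1, x3=1, x4=1, x5=0:
  U8 stuck-at-0: U1=0, U2=1, U3=0, U4=1, U5=0, U6=0, U7=1, U8=0 [stuck-at-0], U9=1 → 1 — eliminated
  U8 inverted output: U1=0, U2=1, U3=0, U4=1, U5=0, U6=0, U7=1, U8=1 [inverted output], U9=0 → 0 — matches
Only U8 inverted output reproduces the observed 0.

U8 inverted output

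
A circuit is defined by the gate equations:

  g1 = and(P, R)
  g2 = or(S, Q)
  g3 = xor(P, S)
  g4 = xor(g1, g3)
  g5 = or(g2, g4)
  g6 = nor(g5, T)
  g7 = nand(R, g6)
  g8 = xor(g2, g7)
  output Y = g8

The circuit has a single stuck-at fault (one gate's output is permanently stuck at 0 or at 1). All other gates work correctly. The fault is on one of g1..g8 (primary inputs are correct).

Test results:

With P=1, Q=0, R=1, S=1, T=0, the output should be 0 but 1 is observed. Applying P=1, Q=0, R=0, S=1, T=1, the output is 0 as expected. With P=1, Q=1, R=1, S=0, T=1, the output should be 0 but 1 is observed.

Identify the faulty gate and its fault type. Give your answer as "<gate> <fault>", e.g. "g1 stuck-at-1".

g6 stuck-at-1

Fault-free values for test 1 (P=1, Q=0, R=1, S=1, T=0): g1=1, g2=1, g3=0, g4=1, g5=1, g6=0, g7=1, g8=0, giving Y=0. Observed 1.
Test 1: faults giving observed 1 are {g2 stuck-at-0, g5 stuck-at-0, g6 stuck-at-1, g7 stuck-at-0, g8 stuck-at-1}.
Test 2 (P=1, Q=0, R=0, S=1, T=1): fault-free g1=0, g2=1, g3=0, g4=0, g5=1, g6=0, g7=1, g8=0 → 0; observed 0. Eliminates g2 stuck-at-0, g7 stuck-at-0, g8 stuck-at-1.
Test 3 (P=1, Q=1, R=1, S=0, T=1): fault-free g1=1, g2=1, g3=1, g4=0, g5=1, g6=0, g7=1, g8=0 → 0; observed 1. Eliminates g5 stuck-at-0.
Only g6 stuck-at-1 is consistent with every test.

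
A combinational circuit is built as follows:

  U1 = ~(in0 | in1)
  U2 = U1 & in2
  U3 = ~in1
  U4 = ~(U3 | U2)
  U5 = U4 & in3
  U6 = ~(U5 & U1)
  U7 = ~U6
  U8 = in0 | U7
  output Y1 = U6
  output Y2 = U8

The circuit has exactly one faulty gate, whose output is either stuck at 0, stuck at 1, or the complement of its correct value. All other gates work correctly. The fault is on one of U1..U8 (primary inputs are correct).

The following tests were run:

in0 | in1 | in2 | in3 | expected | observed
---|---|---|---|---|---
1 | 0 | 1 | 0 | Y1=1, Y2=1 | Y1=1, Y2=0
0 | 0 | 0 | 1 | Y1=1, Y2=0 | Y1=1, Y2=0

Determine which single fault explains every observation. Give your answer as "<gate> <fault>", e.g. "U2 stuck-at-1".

U8 stuck-at-0

Fault-free values for test 1 (in0=1, in1=0, in2=1, in3=0): U1=0, U2=0, U3=1, U4=0, U5=0, U6=1, U7=0, U8=1, giving Y1=1, Y2=1. Observed Y1=1, Y2=0.
Test 1: faults giving observed Y1=1, Y2=0 are {U8 stuck-at-0, U8 inverted output}.
Test 2 (in0=0, in1=0, in2=0, in3=1): fault-free U1=1, U2=0, U3=1, U4=0, U5=0, U6=1, U7=0, U8=0 → Y1=1, Y2=0; observed Y1=1, Y2=0. Eliminates U8 inverted output.
Only U8 stuck-at-0 is consistent with every test.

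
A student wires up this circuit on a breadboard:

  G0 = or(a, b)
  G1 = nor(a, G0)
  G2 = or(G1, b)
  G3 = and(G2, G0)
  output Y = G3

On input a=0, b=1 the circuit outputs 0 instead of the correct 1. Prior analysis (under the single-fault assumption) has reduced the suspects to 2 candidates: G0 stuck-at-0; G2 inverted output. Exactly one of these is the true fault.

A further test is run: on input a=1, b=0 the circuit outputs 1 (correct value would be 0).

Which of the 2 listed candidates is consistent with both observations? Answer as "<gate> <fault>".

G2 inverted output

Evaluate each candidate on input a=1, b=0:
  G0 stuck-at-0: G0=0 [stuck-at-0], G1=0, G2=0, G3=0 → 0 — eliminated
  G2 inverted output: G0=1, G1=0, G2=1 [inverted output], G3=1 → 1 — matches
Only G2 inverted output reproduces the observed 1.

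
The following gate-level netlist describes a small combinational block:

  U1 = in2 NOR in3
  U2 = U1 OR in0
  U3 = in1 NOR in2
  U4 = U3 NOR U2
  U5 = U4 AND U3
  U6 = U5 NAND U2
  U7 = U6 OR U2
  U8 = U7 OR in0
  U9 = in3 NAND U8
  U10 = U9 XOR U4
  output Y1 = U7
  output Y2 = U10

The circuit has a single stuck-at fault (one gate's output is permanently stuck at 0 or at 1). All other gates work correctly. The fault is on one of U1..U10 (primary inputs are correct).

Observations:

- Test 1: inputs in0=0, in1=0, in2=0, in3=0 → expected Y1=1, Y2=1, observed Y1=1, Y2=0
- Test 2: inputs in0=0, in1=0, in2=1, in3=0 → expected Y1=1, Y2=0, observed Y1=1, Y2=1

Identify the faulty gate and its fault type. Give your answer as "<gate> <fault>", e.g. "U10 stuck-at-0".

Fault-free values for test 1 (in0=0, in1=0, in2=0, in3=0): U1=1, U2=1, U3=1, U4=0, U5=0, U6=1, U7=1, U8=1, U9=1, U10=1, giving Y1=1, Y2=1. Observed Y1=1, Y2=0.
Test 1: faults giving observed Y1=1, Y2=0 are {U4 stuck-at-1, U9 stuck-at-0, U10 stuck-at-0}.
Test 2 (in0=0, in1=0, in2=1, in3=0): fault-free U1=0, U2=0, U3=0, U4=1, U5=0, U6=1, U7=1, U8=1, U9=1, U10=0 → Y1=1, Y2=0; observed Y1=1, Y2=1. Eliminates U4 stuck-at-1, U10 stuck-at-0.
Only U9 stuck-at-0 is consistent with every test.

U9 stuck-at-0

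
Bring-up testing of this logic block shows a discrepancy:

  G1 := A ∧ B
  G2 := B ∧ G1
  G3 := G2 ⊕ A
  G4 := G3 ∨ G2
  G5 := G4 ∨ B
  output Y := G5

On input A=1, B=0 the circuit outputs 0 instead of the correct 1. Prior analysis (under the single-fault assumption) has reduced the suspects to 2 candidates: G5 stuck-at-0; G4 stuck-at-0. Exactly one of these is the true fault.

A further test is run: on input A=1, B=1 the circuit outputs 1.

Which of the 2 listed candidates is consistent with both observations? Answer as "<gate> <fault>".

G4 stuck-at-0

Evaluate each candidate on input A=1, B=1:
  G5 stuck-at-0: G1=1, G2=1, G3=0, G4=1, G5=0 [stuck-at-0] → 0 — eliminated
  G4 stuck-at-0: G1=1, G2=1, G3=0, G4=0 [stuck-at-0], G5=1 → 1 — matches
Only G4 stuck-at-0 reproduces the observed 1.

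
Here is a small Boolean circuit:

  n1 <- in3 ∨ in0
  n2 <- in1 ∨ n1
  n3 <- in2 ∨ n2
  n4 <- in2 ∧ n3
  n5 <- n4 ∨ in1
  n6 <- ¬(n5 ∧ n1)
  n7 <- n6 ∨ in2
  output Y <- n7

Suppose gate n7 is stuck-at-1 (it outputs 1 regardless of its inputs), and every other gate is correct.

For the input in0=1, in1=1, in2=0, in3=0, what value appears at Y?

Propagate with n7 forced: n1=1, n2=1, n3=1, n4=0, n5=1, n6=0, n7=1 [stuck-at-1].
So Y = 1. (Without the fault it would be 0.)

1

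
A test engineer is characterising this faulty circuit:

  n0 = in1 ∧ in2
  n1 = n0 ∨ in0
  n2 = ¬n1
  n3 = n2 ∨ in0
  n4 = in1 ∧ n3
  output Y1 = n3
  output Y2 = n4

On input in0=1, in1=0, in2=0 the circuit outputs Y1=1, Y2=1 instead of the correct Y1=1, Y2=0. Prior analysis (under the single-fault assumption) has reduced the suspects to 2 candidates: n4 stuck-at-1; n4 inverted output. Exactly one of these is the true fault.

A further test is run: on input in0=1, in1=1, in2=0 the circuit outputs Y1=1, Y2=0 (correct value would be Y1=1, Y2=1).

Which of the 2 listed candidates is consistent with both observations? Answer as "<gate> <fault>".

Evaluate each candidate on input in0=1, in1=1, in2=0:
  n4 stuck-at-1: n0=0, n1=1, n2=0, n3=1, n4=1 [stuck-at-1] → Y1=1, Y2=1 — eliminated
  n4 inverted output: n0=0, n1=1, n2=0, n3=1, n4=0 [inverted output] → Y1=1, Y2=0 — matches
Only n4 inverted output reproduces the observed Y1=1, Y2=0.

n4 inverted output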